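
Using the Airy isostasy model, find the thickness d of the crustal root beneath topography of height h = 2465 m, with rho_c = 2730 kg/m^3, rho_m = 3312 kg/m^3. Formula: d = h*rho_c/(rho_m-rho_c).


rho_m - rho_c = 3312 - 2730 = 582
d = 2465 * 2730 / 582
= 6729450 / 582
= 11562.63 m

11562.63


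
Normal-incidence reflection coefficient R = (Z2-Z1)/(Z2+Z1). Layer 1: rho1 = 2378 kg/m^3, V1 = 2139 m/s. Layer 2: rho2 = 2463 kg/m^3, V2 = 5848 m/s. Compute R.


Z1 = 2378 * 2139 = 5086542
Z2 = 2463 * 5848 = 14403624
R = (14403624 - 5086542) / (14403624 + 5086542) = 9317082 / 19490166 = 0.478

0.478


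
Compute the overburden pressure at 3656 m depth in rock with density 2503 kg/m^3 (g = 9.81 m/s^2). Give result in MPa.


P = rho * g * z / 1e6
= 2503 * 9.81 * 3656 / 1e6
= 89770996.08 / 1e6
= 89.771 MPa

89.771


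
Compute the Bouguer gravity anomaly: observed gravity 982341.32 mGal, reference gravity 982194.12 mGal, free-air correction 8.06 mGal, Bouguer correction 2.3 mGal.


BA = g_obs - g_ref + FAC - BC
= 982341.32 - 982194.12 + 8.06 - 2.3
= 152.96 mGal

152.96


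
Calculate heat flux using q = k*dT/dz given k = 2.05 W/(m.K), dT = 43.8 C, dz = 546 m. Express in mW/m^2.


q = k * dT / dz * 1000
= 2.05 * 43.8 / 546 * 1000
= 0.164451 * 1000
= 164.4505 mW/m^2

164.4505


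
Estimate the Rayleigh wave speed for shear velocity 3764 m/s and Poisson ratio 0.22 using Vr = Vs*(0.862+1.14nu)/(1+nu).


Numerator factor = 0.862 + 1.14*0.22 = 1.1128
Denominator = 1 + 0.22 = 1.22
Vr = 3764 * 1.1128 / 1.22 = 3433.26 m/s

3433.26


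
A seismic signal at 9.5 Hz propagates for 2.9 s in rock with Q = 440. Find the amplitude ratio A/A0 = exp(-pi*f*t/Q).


pi*f*t/Q = pi*9.5*2.9/440 = 0.196707
A/A0 = exp(-0.196707) = 0.821432

0.821432


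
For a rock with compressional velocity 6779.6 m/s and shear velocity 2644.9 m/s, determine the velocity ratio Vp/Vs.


Vp/Vs = 6779.6 / 2644.9
= 2.5633

2.5633


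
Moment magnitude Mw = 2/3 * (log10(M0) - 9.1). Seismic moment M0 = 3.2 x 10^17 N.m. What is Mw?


log10(M0) = log10(3.2 x 10^17) = 17.5051
Mw = 2/3 * (17.5051 - 9.1)
= 2/3 * 8.4051
= 5.6

5.6


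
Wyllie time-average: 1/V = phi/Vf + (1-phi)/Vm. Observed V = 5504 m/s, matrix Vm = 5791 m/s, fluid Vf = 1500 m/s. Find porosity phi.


1/V - 1/Vm = 1/5504 - 1/5791 = 9e-06
1/Vf - 1/Vm = 1/1500 - 1/5791 = 0.00049398
phi = 9e-06 / 0.00049398 = 0.0182

0.0182


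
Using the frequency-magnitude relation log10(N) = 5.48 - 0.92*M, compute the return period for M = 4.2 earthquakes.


log10(N) = 5.48 - 0.92*4.2 = 1.616
N = 10^1.616 = 41.30475
T = 1/N = 1/41.30475 = 0.0242 years

0.0242


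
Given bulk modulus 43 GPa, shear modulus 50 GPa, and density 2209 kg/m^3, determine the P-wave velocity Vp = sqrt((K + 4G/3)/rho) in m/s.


First compute the effective modulus:
K + 4G/3 = 43e9 + 4*50e9/3 = 109666666666.67 Pa
Then divide by density:
109666666666.67 / 2209 = 49645390.0709 Pa/(kg/m^3)
Take the square root:
Vp = sqrt(49645390.0709) = 7045.95 m/s

7045.95


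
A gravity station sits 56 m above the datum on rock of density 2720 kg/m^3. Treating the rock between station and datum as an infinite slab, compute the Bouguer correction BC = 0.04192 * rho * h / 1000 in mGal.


BC = 0.04192 * rho * h / 1000
= 0.04192 * 2720 * 56 / 1000
= 6.3853 mGal

6.3853


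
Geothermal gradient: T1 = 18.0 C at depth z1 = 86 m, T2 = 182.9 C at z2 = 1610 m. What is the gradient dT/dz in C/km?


dT = 182.9 - 18.0 = 164.9 C
dz = 1610 - 86 = 1524 m
gradient = dT/dz * 1000 = 164.9/1524 * 1000 = 108.2021 C/km

108.2021


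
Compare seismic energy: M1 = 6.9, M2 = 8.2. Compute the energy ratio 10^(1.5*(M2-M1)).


M2 - M1 = 8.2 - 6.9 = 1.3
1.5 * 1.3 = 1.95
ratio = 10^1.95 = 89.13

89.13


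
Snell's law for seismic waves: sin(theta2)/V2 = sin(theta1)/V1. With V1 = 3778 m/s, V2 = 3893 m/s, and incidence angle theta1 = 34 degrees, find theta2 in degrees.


sin(theta1) = sin(34 deg) = 0.559193
sin(theta2) = V2/V1 * sin(theta1) = 3893/3778 * 0.559193 = 0.576214
theta2 = arcsin(0.576214) = 35.1847 degrees

35.1847


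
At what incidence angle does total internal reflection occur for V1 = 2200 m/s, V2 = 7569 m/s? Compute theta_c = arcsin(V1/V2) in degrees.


V1/V2 = 2200/7569 = 0.290659
theta_c = arcsin(0.290659) = 16.8974 degrees

16.8974


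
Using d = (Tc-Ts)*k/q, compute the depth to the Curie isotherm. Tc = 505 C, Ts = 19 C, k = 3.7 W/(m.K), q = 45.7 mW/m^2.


T_Curie - T_surf = 505 - 19 = 486 C
Convert q to W/m^2: 45.7 mW/m^2 = 0.0457 W/m^2
d = 486 * 3.7 / 0.0457 = 39347.92 m

39347.92


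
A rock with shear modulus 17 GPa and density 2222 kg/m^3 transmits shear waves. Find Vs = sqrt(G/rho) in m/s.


Convert G to Pa: G = 17e9 Pa
Compute G/rho = 17e9 / 2222 = 7650765.0765
Vs = sqrt(7650765.0765) = 2766.0 m/s

2766.0


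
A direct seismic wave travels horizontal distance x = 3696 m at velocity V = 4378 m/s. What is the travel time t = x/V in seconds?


t = x / V
= 3696 / 4378
= 0.8442 s

0.8442


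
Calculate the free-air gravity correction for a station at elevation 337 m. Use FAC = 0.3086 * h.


FAC = 0.3086 * h
= 0.3086 * 337
= 103.9982 mGal

103.9982


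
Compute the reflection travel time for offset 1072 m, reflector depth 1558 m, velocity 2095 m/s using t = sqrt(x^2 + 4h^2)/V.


x^2 + 4h^2 = 1072^2 + 4*1558^2 = 1149184 + 9709456 = 10858640
sqrt(10858640) = 3295.2451
t = 3295.2451 / 2095 = 1.5729 s

1.5729


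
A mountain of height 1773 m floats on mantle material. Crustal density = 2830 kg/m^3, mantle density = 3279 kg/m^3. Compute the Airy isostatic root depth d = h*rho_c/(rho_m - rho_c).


rho_m - rho_c = 3279 - 2830 = 449
d = 1773 * 2830 / 449
= 5017590 / 449
= 11175.03 m

11175.03


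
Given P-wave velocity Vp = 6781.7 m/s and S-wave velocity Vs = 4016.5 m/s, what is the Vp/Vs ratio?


Vp/Vs = 6781.7 / 4016.5
= 1.6885

1.6885


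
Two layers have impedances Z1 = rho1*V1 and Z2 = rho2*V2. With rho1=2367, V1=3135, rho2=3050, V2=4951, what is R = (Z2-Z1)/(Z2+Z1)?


Z1 = 2367 * 3135 = 7420545
Z2 = 3050 * 4951 = 15100550
R = (15100550 - 7420545) / (15100550 + 7420545) = 7680005 / 22521095 = 0.341

0.341


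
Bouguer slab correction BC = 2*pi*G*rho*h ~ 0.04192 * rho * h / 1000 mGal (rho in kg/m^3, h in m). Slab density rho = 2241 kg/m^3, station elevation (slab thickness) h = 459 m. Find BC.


BC = 0.04192 * rho * h / 1000
= 0.04192 * 2241 * 459 / 1000
= 43.1197 mGal

43.1197


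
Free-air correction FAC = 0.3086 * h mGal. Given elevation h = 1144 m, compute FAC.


FAC = 0.3086 * h
= 0.3086 * 1144
= 353.0384 mGal

353.0384


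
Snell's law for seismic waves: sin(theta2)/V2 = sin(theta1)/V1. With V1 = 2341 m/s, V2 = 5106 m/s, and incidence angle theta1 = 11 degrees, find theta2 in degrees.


sin(theta1) = sin(11 deg) = 0.190809
sin(theta2) = V2/V1 * sin(theta1) = 5106/2341 * 0.190809 = 0.416177
theta2 = arcsin(0.416177) = 24.5935 degrees

24.5935


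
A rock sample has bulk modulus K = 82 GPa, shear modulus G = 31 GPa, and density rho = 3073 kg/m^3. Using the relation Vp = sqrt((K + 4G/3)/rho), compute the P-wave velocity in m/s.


First compute the effective modulus:
K + 4G/3 = 82e9 + 4*31e9/3 = 123333333333.33 Pa
Then divide by density:
123333333333.33 / 3073 = 40134504.827 Pa/(kg/m^3)
Take the square root:
Vp = sqrt(40134504.827) = 6335.18 m/s

6335.18


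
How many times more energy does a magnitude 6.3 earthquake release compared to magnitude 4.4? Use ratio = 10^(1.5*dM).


M2 - M1 = 6.3 - 4.4 = 1.9
1.5 * 1.9 = 2.85
ratio = 10^2.85 = 707.95

707.95


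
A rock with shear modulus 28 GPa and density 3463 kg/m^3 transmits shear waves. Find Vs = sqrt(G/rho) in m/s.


Convert G to Pa: G = 28e9 Pa
Compute G/rho = 28e9 / 3463 = 8085475.0217
Vs = sqrt(8085475.0217) = 2843.5 m/s

2843.5


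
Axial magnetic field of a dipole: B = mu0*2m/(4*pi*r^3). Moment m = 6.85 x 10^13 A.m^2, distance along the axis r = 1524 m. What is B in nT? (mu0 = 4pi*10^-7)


m = 6.85 x 10^13 = 68500000000000 A.m^2
2m = 137000000000000 A.m^2
r^3 = 1524^3 = 3539605824
B = (4pi*10^-7) * 137000000000000 / (4*pi * 3539605824) * 1e9
= 172159277.416721 / 44479998613.13 * 1e9
= 3870487.4727 nT

3870487.4727


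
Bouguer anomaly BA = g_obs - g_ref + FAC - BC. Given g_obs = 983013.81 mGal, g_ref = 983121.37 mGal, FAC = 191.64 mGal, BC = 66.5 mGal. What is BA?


BA = g_obs - g_ref + FAC - BC
= 983013.81 - 983121.37 + 191.64 - 66.5
= 17.58 mGal

17.58


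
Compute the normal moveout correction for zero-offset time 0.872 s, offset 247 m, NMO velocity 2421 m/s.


x/Vnmo = 247/2421 = 0.102024
(x/Vnmo)^2 = 0.010409
t0^2 = 0.760384
sqrt(0.760384 + 0.010409) = 0.877948
dt = 0.877948 - 0.872 = 0.005948

0.005948


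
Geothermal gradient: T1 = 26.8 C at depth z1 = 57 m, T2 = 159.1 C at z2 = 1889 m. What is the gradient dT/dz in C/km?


dT = 159.1 - 26.8 = 132.3 C
dz = 1889 - 57 = 1832 m
gradient = dT/dz * 1000 = 132.3/1832 * 1000 = 72.2162 C/km

72.2162


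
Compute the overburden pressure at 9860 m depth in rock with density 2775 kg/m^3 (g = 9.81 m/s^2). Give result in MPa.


P = rho * g * z / 1e6
= 2775 * 9.81 * 9860 / 1e6
= 268416315.0 / 1e6
= 268.4163 MPa

268.4163


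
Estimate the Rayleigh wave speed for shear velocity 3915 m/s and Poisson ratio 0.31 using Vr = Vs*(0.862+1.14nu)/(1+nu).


Numerator factor = 0.862 + 1.14*0.31 = 1.2154
Denominator = 1 + 0.31 = 1.31
Vr = 3915 * 1.2154 / 1.31 = 3632.28 m/s

3632.28


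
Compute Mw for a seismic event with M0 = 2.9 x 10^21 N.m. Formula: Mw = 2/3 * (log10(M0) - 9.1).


log10(M0) = log10(2.9 x 10^21) = 21.4624
Mw = 2/3 * (21.4624 - 9.1)
= 2/3 * 12.3624
= 8.24

8.24


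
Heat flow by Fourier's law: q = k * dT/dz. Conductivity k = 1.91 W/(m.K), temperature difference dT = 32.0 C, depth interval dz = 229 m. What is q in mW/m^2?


q = k * dT / dz * 1000
= 1.91 * 32.0 / 229 * 1000
= 0.2669 * 1000
= 266.8996 mW/m^2

266.8996


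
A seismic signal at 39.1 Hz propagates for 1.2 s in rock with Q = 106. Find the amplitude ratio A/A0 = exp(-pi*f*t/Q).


pi*f*t/Q = pi*39.1*1.2/106 = 1.390599
A/A0 = exp(-1.390599) = 0.248926

0.248926


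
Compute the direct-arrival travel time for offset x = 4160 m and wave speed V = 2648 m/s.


t = x / V
= 4160 / 2648
= 1.571 s

1.571


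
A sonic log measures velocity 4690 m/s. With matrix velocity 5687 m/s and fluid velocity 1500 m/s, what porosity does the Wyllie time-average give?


1/V - 1/Vm = 1/4690 - 1/5687 = 3.738e-05
1/Vf - 1/Vm = 1/1500 - 1/5687 = 0.00049083
phi = 3.738e-05 / 0.00049083 = 0.0762

0.0762


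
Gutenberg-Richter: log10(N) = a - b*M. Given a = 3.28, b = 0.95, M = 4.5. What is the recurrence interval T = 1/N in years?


log10(N) = 3.28 - 0.95*4.5 = -0.995
N = 10^-0.995 = 0.101158
T = 1/N = 1/0.101158 = 9.8855 years

9.8855


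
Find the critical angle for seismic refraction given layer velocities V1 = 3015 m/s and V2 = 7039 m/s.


V1/V2 = 3015/7039 = 0.428328
theta_c = arcsin(0.428328) = 25.3615 degrees

25.3615


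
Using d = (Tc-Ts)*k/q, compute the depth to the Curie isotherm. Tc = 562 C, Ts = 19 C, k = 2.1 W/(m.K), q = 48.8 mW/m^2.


T_Curie - T_surf = 562 - 19 = 543 C
Convert q to W/m^2: 48.8 mW/m^2 = 0.0488 W/m^2
d = 543 * 2.1 / 0.0488 = 23366.8 m

23366.8


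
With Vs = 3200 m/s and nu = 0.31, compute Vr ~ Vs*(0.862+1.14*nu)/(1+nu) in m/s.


Numerator factor = 0.862 + 1.14*0.31 = 1.2154
Denominator = 1 + 0.31 = 1.31
Vr = 3200 * 1.2154 / 1.31 = 2968.92 m/s

2968.92


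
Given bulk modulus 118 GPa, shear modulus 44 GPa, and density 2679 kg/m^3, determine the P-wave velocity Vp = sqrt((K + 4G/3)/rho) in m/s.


First compute the effective modulus:
K + 4G/3 = 118e9 + 4*44e9/3 = 176666666666.67 Pa
Then divide by density:
176666666666.67 / 2679 = 65945004.3549 Pa/(kg/m^3)
Take the square root:
Vp = sqrt(65945004.3549) = 8120.65 m/s

8120.65


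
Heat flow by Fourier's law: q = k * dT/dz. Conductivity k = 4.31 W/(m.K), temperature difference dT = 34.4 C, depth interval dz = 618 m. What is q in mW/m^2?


q = k * dT / dz * 1000
= 4.31 * 34.4 / 618 * 1000
= 0.239909 * 1000
= 239.9094 mW/m^2

239.9094


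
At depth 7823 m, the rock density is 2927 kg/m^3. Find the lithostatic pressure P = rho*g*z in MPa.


P = rho * g * z / 1e6
= 2927 * 9.81 * 7823 / 1e6
= 224628605.01 / 1e6
= 224.6286 MPa

224.6286


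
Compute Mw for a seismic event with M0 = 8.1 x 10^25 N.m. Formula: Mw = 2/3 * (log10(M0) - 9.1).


log10(M0) = log10(8.1 x 10^25) = 25.9085
Mw = 2/3 * (25.9085 - 9.1)
= 2/3 * 16.8085
= 11.21

11.21


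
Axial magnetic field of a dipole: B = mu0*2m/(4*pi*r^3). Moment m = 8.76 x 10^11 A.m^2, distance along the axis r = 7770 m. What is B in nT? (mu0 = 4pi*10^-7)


m = 8.76 x 10^11 = 876000000000 A.m^2
2m = 1752000000000 A.m^2
r^3 = 7770^3 = 469097433000
B = (4pi*10^-7) * 1752000000000 / (4*pi * 469097433000) * 1e9
= 2201628.131636 / 5894852197322.52 * 1e9
= 373.4832 nT

373.4832


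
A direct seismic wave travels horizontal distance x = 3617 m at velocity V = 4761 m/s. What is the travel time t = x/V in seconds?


t = x / V
= 3617 / 4761
= 0.7597 s

0.7597


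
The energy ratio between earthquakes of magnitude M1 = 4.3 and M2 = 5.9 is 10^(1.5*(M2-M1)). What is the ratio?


M2 - M1 = 5.9 - 4.3 = 1.6
1.5 * 1.6 = 2.4
ratio = 10^2.4 = 251.19

251.19


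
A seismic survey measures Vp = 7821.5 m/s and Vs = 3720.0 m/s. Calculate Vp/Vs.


Vp/Vs = 7821.5 / 3720.0
= 2.1026

2.1026


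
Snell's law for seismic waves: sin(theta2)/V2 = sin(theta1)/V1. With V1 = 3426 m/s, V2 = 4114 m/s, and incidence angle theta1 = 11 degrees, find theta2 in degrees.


sin(theta1) = sin(11 deg) = 0.190809
sin(theta2) = V2/V1 * sin(theta1) = 4114/3426 * 0.190809 = 0.229127
theta2 = arcsin(0.229127) = 13.2457 degrees

13.2457


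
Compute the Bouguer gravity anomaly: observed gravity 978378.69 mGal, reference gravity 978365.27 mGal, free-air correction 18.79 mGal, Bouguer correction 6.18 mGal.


BA = g_obs - g_ref + FAC - BC
= 978378.69 - 978365.27 + 18.79 - 6.18
= 26.03 mGal

26.03


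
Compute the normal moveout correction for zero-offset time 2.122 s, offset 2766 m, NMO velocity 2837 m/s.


x/Vnmo = 2766/2837 = 0.974974
(x/Vnmo)^2 = 0.950573
t0^2 = 4.502884
sqrt(4.502884 + 0.950573) = 2.335264
dt = 2.335264 - 2.122 = 0.213264

0.213264


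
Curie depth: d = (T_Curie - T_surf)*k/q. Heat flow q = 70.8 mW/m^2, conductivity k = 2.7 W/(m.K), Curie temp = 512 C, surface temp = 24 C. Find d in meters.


T_Curie - T_surf = 512 - 24 = 488 C
Convert q to W/m^2: 70.8 mW/m^2 = 0.0708 W/m^2
d = 488 * 2.7 / 0.0708 = 18610.17 m

18610.17


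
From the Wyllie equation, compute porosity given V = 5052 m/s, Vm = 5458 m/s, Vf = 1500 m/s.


1/V - 1/Vm = 1/5052 - 1/5458 = 1.472e-05
1/Vf - 1/Vm = 1/1500 - 1/5458 = 0.00048345
phi = 1.472e-05 / 0.00048345 = 0.0305

0.0305


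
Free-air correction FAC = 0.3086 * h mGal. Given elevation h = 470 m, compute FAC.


FAC = 0.3086 * h
= 0.3086 * 470
= 145.042 mGal

145.042


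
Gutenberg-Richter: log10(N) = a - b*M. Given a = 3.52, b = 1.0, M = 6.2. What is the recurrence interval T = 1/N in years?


log10(N) = 3.52 - 1.0*6.2 = -2.68
N = 10^-2.68 = 0.002089
T = 1/N = 1/0.002089 = 478.6301 years

478.6301


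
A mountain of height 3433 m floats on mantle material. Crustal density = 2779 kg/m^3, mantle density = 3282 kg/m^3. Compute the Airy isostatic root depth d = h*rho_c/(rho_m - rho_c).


rho_m - rho_c = 3282 - 2779 = 503
d = 3433 * 2779 / 503
= 9540307 / 503
= 18966.81 m

18966.81


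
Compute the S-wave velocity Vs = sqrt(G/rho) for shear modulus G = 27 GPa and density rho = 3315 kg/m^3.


Convert G to Pa: G = 27e9 Pa
Compute G/rho = 27e9 / 3315 = 8144796.3801
Vs = sqrt(8144796.3801) = 2853.91 m/s

2853.91


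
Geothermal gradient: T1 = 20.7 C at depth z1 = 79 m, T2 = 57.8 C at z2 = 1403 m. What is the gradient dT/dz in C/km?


dT = 57.8 - 20.7 = 37.1 C
dz = 1403 - 79 = 1324 m
gradient = dT/dz * 1000 = 37.1/1324 * 1000 = 28.0211 C/km

28.0211


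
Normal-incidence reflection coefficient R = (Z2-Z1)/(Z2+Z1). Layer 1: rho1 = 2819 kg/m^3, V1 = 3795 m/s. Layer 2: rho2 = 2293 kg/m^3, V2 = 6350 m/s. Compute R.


Z1 = 2819 * 3795 = 10698105
Z2 = 2293 * 6350 = 14560550
R = (14560550 - 10698105) / (14560550 + 10698105) = 3862445 / 25258655 = 0.1529

0.1529


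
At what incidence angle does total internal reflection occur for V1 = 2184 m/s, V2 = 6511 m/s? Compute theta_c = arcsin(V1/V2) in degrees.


V1/V2 = 2184/6511 = 0.335432
theta_c = arcsin(0.335432) = 19.5988 degrees

19.5988


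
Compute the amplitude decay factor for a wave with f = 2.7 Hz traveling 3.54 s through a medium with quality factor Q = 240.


pi*f*t/Q = pi*2.7*3.54/240 = 0.125114
A/A0 = exp(-0.125114) = 0.882396

0.882396


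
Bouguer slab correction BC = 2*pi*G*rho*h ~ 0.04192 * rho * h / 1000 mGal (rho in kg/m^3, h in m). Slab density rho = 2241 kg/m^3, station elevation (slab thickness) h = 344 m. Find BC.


BC = 0.04192 * rho * h / 1000
= 0.04192 * 2241 * 344 / 1000
= 32.3163 mGal

32.3163


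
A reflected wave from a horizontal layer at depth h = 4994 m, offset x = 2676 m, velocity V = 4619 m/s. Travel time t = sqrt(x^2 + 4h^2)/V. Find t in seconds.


x^2 + 4h^2 = 2676^2 + 4*4994^2 = 7160976 + 99760144 = 106921120
sqrt(106921120) = 10340.2669
t = 10340.2669 / 4619 = 2.2386 s

2.2386


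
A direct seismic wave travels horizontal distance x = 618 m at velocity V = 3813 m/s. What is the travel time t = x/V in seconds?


t = x / V
= 618 / 3813
= 0.1621 s

0.1621


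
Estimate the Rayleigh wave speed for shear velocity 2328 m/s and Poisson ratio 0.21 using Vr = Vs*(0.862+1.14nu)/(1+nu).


Numerator factor = 0.862 + 1.14*0.21 = 1.1014
Denominator = 1 + 0.21 = 1.21
Vr = 2328 * 1.1014 / 1.21 = 2119.06 m/s

2119.06


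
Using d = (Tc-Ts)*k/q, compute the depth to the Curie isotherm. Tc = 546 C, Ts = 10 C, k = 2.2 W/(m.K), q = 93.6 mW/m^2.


T_Curie - T_surf = 546 - 10 = 536 C
Convert q to W/m^2: 93.6 mW/m^2 = 0.0936 W/m^2
d = 536 * 2.2 / 0.0936 = 12598.29 m

12598.29


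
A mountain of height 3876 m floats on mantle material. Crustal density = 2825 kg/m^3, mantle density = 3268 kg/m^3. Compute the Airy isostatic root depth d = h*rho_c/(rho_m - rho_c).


rho_m - rho_c = 3268 - 2825 = 443
d = 3876 * 2825 / 443
= 10949700 / 443
= 24717.16 m

24717.16


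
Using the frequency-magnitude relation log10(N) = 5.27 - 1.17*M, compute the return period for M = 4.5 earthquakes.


log10(N) = 5.27 - 1.17*4.5 = 0.005
N = 10^0.005 = 1.011579
T = 1/N = 1/1.011579 = 0.9886 years

0.9886


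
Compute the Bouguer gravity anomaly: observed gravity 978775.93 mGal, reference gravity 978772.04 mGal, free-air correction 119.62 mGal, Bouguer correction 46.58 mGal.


BA = g_obs - g_ref + FAC - BC
= 978775.93 - 978772.04 + 119.62 - 46.58
= 76.93 mGal

76.93


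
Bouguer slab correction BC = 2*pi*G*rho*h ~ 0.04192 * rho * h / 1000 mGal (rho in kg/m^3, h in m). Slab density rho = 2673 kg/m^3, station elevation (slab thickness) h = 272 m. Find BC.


BC = 0.04192 * rho * h / 1000
= 0.04192 * 2673 * 272 / 1000
= 30.4782 mGal

30.4782


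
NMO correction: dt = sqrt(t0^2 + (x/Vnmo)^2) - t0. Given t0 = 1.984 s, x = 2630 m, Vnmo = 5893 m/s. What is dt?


x/Vnmo = 2630/5893 = 0.446292
(x/Vnmo)^2 = 0.199177
t0^2 = 3.936256
sqrt(3.936256 + 0.199177) = 2.033576
dt = 2.033576 - 1.984 = 0.049576

0.049576


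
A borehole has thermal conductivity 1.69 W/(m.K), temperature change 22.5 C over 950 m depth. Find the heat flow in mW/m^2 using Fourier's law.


q = k * dT / dz * 1000
= 1.69 * 22.5 / 950 * 1000
= 0.040026 * 1000
= 40.0263 mW/m^2

40.0263


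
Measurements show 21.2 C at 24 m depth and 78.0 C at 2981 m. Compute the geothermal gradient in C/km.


dT = 78.0 - 21.2 = 56.8 C
dz = 2981 - 24 = 2957 m
gradient = dT/dz * 1000 = 56.8/2957 * 1000 = 19.2087 C/km

19.2087


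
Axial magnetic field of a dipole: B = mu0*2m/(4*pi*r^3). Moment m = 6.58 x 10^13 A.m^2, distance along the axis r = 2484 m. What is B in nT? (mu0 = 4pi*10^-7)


m = 6.58 x 10^13 = 65800000000000 A.m^2
2m = 131600000000000 A.m^2
r^3 = 2484^3 = 15326915904
B = (4pi*10^-7) * 131600000000000 / (4*pi * 15326915904) * 1e9
= 165373437.284967 / 192603705624.78 * 1e9
= 858620.2262 nT

858620.2262


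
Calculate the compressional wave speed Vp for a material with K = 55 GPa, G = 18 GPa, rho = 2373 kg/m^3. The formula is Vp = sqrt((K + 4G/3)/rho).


First compute the effective modulus:
K + 4G/3 = 55e9 + 4*18e9/3 = 79000000000.0 Pa
Then divide by density:
79000000000.0 / 2373 = 33291192.5832 Pa/(kg/m^3)
Take the square root:
Vp = sqrt(33291192.5832) = 5769.85 m/s

5769.85


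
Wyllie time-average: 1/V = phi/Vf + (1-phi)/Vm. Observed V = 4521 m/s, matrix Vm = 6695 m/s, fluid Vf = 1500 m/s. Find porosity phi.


1/V - 1/Vm = 1/4521 - 1/6695 = 7.182e-05
1/Vf - 1/Vm = 1/1500 - 1/6695 = 0.0005173
phi = 7.182e-05 / 0.0005173 = 0.1388

0.1388


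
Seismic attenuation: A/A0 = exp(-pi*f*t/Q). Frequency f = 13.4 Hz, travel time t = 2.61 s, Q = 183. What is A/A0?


pi*f*t/Q = pi*13.4*2.61/183 = 0.600405
A/A0 = exp(-0.600405) = 0.54859

0.54859


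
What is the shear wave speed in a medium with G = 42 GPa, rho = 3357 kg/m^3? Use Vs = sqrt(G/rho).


Convert G to Pa: G = 42e9 Pa
Compute G/rho = 42e9 / 3357 = 12511170.6881
Vs = sqrt(12511170.6881) = 3537.11 m/s

3537.11


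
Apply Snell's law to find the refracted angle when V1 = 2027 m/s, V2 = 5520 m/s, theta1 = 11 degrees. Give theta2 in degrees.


sin(theta1) = sin(11 deg) = 0.190809
sin(theta2) = V2/V1 * sin(theta1) = 5520/2027 * 0.190809 = 0.519618
theta2 = arcsin(0.519618) = 31.3066 degrees

31.3066


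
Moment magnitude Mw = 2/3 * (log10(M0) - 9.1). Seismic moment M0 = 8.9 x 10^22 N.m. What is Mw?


log10(M0) = log10(8.9 x 10^22) = 22.9494
Mw = 2/3 * (22.9494 - 9.1)
= 2/3 * 13.8494
= 9.23

9.23


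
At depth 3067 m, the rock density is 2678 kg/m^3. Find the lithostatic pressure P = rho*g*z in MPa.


P = rho * g * z / 1e6
= 2678 * 9.81 * 3067 / 1e6
= 80573709.06 / 1e6
= 80.5737 MPa

80.5737


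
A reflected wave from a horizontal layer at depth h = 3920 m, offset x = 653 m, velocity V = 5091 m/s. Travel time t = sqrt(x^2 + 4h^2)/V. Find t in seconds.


x^2 + 4h^2 = 653^2 + 4*3920^2 = 426409 + 61465600 = 61892009
sqrt(61892009) = 7867.1474
t = 7867.1474 / 5091 = 1.5453 s

1.5453


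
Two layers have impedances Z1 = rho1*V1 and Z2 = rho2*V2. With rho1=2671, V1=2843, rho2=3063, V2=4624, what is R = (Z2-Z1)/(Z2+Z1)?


Z1 = 2671 * 2843 = 7593653
Z2 = 3063 * 4624 = 14163312
R = (14163312 - 7593653) / (14163312 + 7593653) = 6569659 / 21756965 = 0.302

0.302


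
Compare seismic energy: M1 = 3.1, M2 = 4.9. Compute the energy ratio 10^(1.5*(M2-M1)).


M2 - M1 = 4.9 - 3.1 = 1.8
1.5 * 1.8 = 2.7
ratio = 10^2.7 = 501.19

501.19


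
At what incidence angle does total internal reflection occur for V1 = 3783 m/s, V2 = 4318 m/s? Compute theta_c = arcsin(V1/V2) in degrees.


V1/V2 = 3783/4318 = 0.8761
theta_c = arcsin(0.8761) = 61.1754 degrees

61.1754


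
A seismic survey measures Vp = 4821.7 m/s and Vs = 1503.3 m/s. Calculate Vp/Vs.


Vp/Vs = 4821.7 / 1503.3
= 3.2074

3.2074


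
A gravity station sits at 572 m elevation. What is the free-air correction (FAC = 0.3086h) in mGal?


FAC = 0.3086 * h
= 0.3086 * 572
= 176.5192 mGal

176.5192


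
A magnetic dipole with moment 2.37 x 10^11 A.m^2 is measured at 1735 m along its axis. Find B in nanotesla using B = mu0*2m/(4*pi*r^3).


m = 2.37 x 10^11 = 237000000000 A.m^2
2m = 474000000000 A.m^2
r^3 = 1735^3 = 5222740375
B = (4pi*10^-7) * 474000000000 / (4*pi * 5222740375) * 1e9
= 595645.967121 / 65630891174.83 * 1e9
= 9075.6952 nT

9075.6952


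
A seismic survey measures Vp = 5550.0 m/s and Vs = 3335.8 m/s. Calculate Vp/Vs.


Vp/Vs = 5550.0 / 3335.8
= 1.6638

1.6638


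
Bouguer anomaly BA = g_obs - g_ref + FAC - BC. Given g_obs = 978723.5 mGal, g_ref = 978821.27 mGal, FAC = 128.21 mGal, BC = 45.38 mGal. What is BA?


BA = g_obs - g_ref + FAC - BC
= 978723.5 - 978821.27 + 128.21 - 45.38
= -14.94 mGal

-14.94


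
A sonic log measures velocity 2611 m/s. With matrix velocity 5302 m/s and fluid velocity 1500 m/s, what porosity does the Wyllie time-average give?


1/V - 1/Vm = 1/2611 - 1/5302 = 0.00019439
1/Vf - 1/Vm = 1/1500 - 1/5302 = 0.00047806
phi = 0.00019439 / 0.00047806 = 0.4066

0.4066


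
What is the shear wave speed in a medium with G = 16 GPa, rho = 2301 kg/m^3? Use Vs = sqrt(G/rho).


Convert G to Pa: G = 16e9 Pa
Compute G/rho = 16e9 / 2301 = 6953498.4789
Vs = sqrt(6953498.4789) = 2636.95 m/s

2636.95


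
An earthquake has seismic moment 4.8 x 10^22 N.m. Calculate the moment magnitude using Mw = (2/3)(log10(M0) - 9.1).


log10(M0) = log10(4.8 x 10^22) = 22.6812
Mw = 2/3 * (22.6812 - 9.1)
= 2/3 * 13.5812
= 9.05

9.05


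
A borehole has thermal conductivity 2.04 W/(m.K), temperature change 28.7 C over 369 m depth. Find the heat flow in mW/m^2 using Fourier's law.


q = k * dT / dz * 1000
= 2.04 * 28.7 / 369 * 1000
= 0.158667 * 1000
= 158.6667 mW/m^2

158.6667


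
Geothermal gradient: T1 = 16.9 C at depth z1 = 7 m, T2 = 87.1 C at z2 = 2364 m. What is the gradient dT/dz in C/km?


dT = 87.1 - 16.9 = 70.2 C
dz = 2364 - 7 = 2357 m
gradient = dT/dz * 1000 = 70.2/2357 * 1000 = 29.7836 C/km

29.7836


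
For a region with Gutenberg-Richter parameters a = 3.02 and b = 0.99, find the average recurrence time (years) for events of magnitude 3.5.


log10(N) = 3.02 - 0.99*3.5 = -0.445
N = 10^-0.445 = 0.358922
T = 1/N = 1/0.358922 = 2.7861 years

2.7861


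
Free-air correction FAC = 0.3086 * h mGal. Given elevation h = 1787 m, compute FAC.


FAC = 0.3086 * h
= 0.3086 * 1787
= 551.4682 mGal

551.4682


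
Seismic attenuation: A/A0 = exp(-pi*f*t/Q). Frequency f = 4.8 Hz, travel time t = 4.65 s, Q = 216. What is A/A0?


pi*f*t/Q = pi*4.8*4.65/216 = 0.324631
A/A0 = exp(-0.324631) = 0.722794

0.722794


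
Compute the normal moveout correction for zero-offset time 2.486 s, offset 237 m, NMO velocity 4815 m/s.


x/Vnmo = 237/4815 = 0.049221
(x/Vnmo)^2 = 0.002423
t0^2 = 6.180196
sqrt(6.180196 + 0.002423) = 2.486487
dt = 2.486487 - 2.486 = 0.000487

4.870000e-04


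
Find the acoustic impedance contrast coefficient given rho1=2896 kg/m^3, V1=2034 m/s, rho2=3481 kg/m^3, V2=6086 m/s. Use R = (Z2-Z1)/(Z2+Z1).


Z1 = 2896 * 2034 = 5890464
Z2 = 3481 * 6086 = 21185366
R = (21185366 - 5890464) / (21185366 + 5890464) = 15294902 / 27075830 = 0.5649

0.5649


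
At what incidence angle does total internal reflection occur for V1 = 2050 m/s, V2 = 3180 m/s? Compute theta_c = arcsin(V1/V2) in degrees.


V1/V2 = 2050/3180 = 0.644654
theta_c = arcsin(0.644654) = 40.1397 degrees

40.1397


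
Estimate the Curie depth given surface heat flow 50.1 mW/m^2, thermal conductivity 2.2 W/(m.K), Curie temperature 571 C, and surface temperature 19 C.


T_Curie - T_surf = 571 - 19 = 552 C
Convert q to W/m^2: 50.1 mW/m^2 = 0.0501 W/m^2
d = 552 * 2.2 / 0.0501 = 24239.52 m

24239.52


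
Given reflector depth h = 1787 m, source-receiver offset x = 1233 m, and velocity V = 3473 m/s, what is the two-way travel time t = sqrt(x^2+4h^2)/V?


x^2 + 4h^2 = 1233^2 + 4*1787^2 = 1520289 + 12773476 = 14293765
sqrt(14293765) = 3780.7096
t = 3780.7096 / 3473 = 1.0886 s

1.0886


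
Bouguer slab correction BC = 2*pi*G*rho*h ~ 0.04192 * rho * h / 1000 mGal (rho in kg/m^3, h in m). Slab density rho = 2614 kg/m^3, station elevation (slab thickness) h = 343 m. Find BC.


BC = 0.04192 * rho * h / 1000
= 0.04192 * 2614 * 343 / 1000
= 37.5856 mGal

37.5856


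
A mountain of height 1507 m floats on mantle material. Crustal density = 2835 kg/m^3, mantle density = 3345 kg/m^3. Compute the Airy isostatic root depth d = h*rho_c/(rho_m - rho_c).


rho_m - rho_c = 3345 - 2835 = 510
d = 1507 * 2835 / 510
= 4272345 / 510
= 8377.15 m

8377.15


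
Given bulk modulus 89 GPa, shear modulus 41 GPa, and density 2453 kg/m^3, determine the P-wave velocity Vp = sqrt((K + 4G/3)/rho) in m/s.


First compute the effective modulus:
K + 4G/3 = 89e9 + 4*41e9/3 = 143666666666.67 Pa
Then divide by density:
143666666666.67 / 2453 = 58567740.1821 Pa/(kg/m^3)
Take the square root:
Vp = sqrt(58567740.1821) = 7652.96 m/s

7652.96


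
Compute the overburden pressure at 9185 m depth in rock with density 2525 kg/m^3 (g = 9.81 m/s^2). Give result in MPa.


P = rho * g * z / 1e6
= 2525 * 9.81 * 9185 / 1e6
= 227514746.25 / 1e6
= 227.5147 MPa

227.5147


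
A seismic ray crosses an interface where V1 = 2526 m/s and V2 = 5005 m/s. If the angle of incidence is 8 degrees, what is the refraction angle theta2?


sin(theta1) = sin(8 deg) = 0.139173
sin(theta2) = V2/V1 * sin(theta1) = 5005/2526 * 0.139173 = 0.275757
theta2 = arcsin(0.275757) = 16.0071 degrees

16.0071


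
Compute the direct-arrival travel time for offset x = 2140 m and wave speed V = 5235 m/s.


t = x / V
= 2140 / 5235
= 0.4088 s

0.4088


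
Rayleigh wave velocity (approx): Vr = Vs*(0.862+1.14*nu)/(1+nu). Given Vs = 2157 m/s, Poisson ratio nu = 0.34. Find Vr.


Numerator factor = 0.862 + 1.14*0.34 = 1.2496
Denominator = 1 + 0.34 = 1.34
Vr = 2157 * 1.2496 / 1.34 = 2011.48 m/s

2011.48


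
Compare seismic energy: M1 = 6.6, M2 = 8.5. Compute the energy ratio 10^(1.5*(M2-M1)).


M2 - M1 = 8.5 - 6.6 = 1.9
1.5 * 1.9 = 2.85
ratio = 10^2.85 = 707.95

707.95


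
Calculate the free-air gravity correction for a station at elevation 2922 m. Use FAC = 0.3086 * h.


FAC = 0.3086 * h
= 0.3086 * 2922
= 901.7292 mGal

901.7292


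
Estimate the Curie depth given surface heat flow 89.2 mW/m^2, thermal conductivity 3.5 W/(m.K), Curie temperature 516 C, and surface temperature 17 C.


T_Curie - T_surf = 516 - 17 = 499 C
Convert q to W/m^2: 89.2 mW/m^2 = 0.0892 W/m^2
d = 499 * 3.5 / 0.0892 = 19579.6 m

19579.6


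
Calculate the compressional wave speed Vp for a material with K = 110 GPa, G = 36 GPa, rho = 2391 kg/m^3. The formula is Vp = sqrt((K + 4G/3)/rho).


First compute the effective modulus:
K + 4G/3 = 110e9 + 4*36e9/3 = 158000000000.0 Pa
Then divide by density:
158000000000.0 / 2391 = 66081137.5993 Pa/(kg/m^3)
Take the square root:
Vp = sqrt(66081137.5993) = 8129.03 m/s

8129.03


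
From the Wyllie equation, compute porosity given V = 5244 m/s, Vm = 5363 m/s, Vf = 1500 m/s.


1/V - 1/Vm = 1/5244 - 1/5363 = 4.23e-06
1/Vf - 1/Vm = 1/1500 - 1/5363 = 0.0004802
phi = 4.23e-06 / 0.0004802 = 0.0088

0.0088


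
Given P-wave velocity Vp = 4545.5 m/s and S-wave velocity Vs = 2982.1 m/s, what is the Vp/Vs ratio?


Vp/Vs = 4545.5 / 2982.1
= 1.5243

1.5243


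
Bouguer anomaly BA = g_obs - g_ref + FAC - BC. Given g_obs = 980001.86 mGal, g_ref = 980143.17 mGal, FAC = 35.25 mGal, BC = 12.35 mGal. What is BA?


BA = g_obs - g_ref + FAC - BC
= 980001.86 - 980143.17 + 35.25 - 12.35
= -118.41 mGal

-118.41


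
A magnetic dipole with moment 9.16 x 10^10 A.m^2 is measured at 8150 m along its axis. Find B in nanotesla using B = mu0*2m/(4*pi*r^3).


m = 9.16 x 10^10 = 91600000000 A.m^2
2m = 183200000000 A.m^2
r^3 = 8150^3 = 541343375000
B = (4pi*10^-7) * 183200000000 / (4*pi * 541343375000) * 1e9
= 230215.909655 / 6802721479878.02 * 1e9
= 33.8417 nT

33.8417


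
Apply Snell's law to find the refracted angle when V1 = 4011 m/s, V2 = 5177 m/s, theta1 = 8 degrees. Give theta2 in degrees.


sin(theta1) = sin(8 deg) = 0.139173
sin(theta2) = V2/V1 * sin(theta1) = 5177/4011 * 0.139173 = 0.179631
theta2 = arcsin(0.179631) = 10.3483 degrees

10.3483


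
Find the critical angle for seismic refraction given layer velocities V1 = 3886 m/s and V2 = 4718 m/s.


V1/V2 = 3886/4718 = 0.823654
theta_c = arcsin(0.823654) = 55.4523 degrees

55.4523


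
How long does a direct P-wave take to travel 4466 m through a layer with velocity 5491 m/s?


t = x / V
= 4466 / 5491
= 0.8133 s

0.8133


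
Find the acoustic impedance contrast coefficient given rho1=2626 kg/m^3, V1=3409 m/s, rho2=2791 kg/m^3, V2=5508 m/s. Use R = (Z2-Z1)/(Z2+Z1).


Z1 = 2626 * 3409 = 8952034
Z2 = 2791 * 5508 = 15372828
R = (15372828 - 8952034) / (15372828 + 8952034) = 6420794 / 24324862 = 0.264

0.264


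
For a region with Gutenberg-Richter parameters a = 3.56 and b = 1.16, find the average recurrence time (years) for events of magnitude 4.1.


log10(N) = 3.56 - 1.16*4.1 = -1.196
N = 10^-1.196 = 0.06368
T = 1/N = 1/0.06368 = 15.7036 years

15.7036


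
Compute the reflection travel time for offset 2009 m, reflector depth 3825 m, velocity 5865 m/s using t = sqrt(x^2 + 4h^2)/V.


x^2 + 4h^2 = 2009^2 + 4*3825^2 = 4036081 + 58522500 = 62558581
sqrt(62558581) = 7909.3983
t = 7909.3983 / 5865 = 1.3486 s

1.3486


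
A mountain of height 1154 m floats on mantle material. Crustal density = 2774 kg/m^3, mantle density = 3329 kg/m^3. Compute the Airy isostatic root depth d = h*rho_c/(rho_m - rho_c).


rho_m - rho_c = 3329 - 2774 = 555
d = 1154 * 2774 / 555
= 3201196 / 555
= 5767.92 m

5767.92


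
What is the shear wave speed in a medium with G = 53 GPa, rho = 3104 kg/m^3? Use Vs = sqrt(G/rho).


Convert G to Pa: G = 53e9 Pa
Compute G/rho = 53e9 / 3104 = 17074742.268
Vs = sqrt(17074742.268) = 4132.16 m/s

4132.16


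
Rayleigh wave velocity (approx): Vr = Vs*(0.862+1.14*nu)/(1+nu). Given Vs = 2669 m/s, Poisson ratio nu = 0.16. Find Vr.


Numerator factor = 0.862 + 1.14*0.16 = 1.0444
Denominator = 1 + 0.16 = 1.16
Vr = 2669 * 1.0444 / 1.16 = 2403.02 m/s

2403.02


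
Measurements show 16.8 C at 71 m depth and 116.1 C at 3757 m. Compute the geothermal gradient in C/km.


dT = 116.1 - 16.8 = 99.3 C
dz = 3757 - 71 = 3686 m
gradient = dT/dz * 1000 = 99.3/3686 * 1000 = 26.9398 C/km

26.9398


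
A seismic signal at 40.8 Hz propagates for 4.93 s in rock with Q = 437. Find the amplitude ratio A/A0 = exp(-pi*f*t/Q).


pi*f*t/Q = pi*40.8*4.93/437 = 1.446024
A/A0 = exp(-1.446024) = 0.235505

0.235505


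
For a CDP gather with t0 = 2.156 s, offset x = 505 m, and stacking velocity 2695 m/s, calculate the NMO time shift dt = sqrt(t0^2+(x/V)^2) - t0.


x/Vnmo = 505/2695 = 0.187384
(x/Vnmo)^2 = 0.035113
t0^2 = 4.648336
sqrt(4.648336 + 0.035113) = 2.164128
dt = 2.164128 - 2.156 = 0.008128

0.008128


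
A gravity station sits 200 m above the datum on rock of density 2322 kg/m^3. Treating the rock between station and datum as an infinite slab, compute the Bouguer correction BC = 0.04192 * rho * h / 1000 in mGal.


BC = 0.04192 * rho * h / 1000
= 0.04192 * 2322 * 200 / 1000
= 19.4676 mGal

19.4676


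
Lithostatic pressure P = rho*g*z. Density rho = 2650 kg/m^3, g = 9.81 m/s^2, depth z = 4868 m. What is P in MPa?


P = rho * g * z / 1e6
= 2650 * 9.81 * 4868 / 1e6
= 126550962.0 / 1e6
= 126.551 MPa

126.551


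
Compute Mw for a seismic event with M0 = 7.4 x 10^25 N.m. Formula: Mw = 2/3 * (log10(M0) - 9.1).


log10(M0) = log10(7.4 x 10^25) = 25.8692
Mw = 2/3 * (25.8692 - 9.1)
= 2/3 * 16.7692
= 11.18

11.18


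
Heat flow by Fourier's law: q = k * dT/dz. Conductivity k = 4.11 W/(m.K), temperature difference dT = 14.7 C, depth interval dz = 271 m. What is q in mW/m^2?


q = k * dT / dz * 1000
= 4.11 * 14.7 / 271 * 1000
= 0.222941 * 1000
= 222.941 mW/m^2

222.941


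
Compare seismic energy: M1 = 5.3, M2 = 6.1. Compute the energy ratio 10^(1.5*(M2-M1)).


M2 - M1 = 6.1 - 5.3 = 0.8
1.5 * 0.8 = 1.2
ratio = 10^1.2 = 15.85

15.85


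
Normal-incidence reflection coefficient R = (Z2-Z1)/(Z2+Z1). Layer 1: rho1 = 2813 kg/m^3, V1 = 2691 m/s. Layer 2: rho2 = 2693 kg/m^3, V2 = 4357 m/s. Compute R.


Z1 = 2813 * 2691 = 7569783
Z2 = 2693 * 4357 = 11733401
R = (11733401 - 7569783) / (11733401 + 7569783) = 4163618 / 19303184 = 0.2157

0.2157


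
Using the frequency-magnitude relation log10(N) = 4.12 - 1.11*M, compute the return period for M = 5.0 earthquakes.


log10(N) = 4.12 - 1.11*5.0 = -1.43
N = 10^-1.43 = 0.037154
T = 1/N = 1/0.037154 = 26.9153 years

26.9153


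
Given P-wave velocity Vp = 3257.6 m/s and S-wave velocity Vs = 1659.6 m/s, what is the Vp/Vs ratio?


Vp/Vs = 3257.6 / 1659.6
= 1.9629

1.9629


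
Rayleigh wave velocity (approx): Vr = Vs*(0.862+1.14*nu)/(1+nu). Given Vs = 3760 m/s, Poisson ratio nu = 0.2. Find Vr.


Numerator factor = 0.862 + 1.14*0.2 = 1.09
Denominator = 1 + 0.2 = 1.2
Vr = 3760 * 1.09 / 1.2 = 3415.33 m/s

3415.33


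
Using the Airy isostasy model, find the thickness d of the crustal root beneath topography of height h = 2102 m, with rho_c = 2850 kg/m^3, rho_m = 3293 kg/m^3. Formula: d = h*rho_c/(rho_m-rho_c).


rho_m - rho_c = 3293 - 2850 = 443
d = 2102 * 2850 / 443
= 5990700 / 443
= 13523.02 m

13523.02


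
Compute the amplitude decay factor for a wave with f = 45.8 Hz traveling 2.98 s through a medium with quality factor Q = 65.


pi*f*t/Q = pi*45.8*2.98/65 = 6.596571
A/A0 = exp(-6.596571) = 0.001365

0.001365


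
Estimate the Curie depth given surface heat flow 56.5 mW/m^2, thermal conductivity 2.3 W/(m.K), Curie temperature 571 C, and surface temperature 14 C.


T_Curie - T_surf = 571 - 14 = 557 C
Convert q to W/m^2: 56.5 mW/m^2 = 0.0565 W/m^2
d = 557 * 2.3 / 0.0565 = 22674.34 m

22674.34


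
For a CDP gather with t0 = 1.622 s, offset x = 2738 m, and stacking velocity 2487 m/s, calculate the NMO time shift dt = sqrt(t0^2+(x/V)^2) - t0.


x/Vnmo = 2738/2487 = 1.100925
(x/Vnmo)^2 = 1.212035
t0^2 = 2.630884
sqrt(2.630884 + 1.212035) = 1.960337
dt = 1.960337 - 1.622 = 0.338337

0.338337


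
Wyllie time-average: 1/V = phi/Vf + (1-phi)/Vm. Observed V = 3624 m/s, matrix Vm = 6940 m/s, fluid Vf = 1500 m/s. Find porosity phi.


1/V - 1/Vm = 1/3624 - 1/6940 = 0.00013185
1/Vf - 1/Vm = 1/1500 - 1/6940 = 0.00052257
phi = 0.00013185 / 0.00052257 = 0.2523

0.2523


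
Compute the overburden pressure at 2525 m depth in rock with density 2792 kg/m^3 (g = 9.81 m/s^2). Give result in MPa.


P = rho * g * z / 1e6
= 2792 * 9.81 * 2525 / 1e6
= 69158538.0 / 1e6
= 69.1585 MPa

69.1585


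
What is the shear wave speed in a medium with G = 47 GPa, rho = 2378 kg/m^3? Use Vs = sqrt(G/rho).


Convert G to Pa: G = 47e9 Pa
Compute G/rho = 47e9 / 2378 = 19764507.9899
Vs = sqrt(19764507.9899) = 4445.73 m/s

4445.73


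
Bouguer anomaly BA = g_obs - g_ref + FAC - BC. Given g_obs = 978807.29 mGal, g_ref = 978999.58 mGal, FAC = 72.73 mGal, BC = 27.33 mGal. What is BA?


BA = g_obs - g_ref + FAC - BC
= 978807.29 - 978999.58 + 72.73 - 27.33
= -146.89 mGal

-146.89


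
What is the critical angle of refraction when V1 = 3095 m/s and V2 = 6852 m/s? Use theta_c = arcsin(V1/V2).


V1/V2 = 3095/6852 = 0.451693
theta_c = arcsin(0.451693) = 26.8524 degrees

26.8524


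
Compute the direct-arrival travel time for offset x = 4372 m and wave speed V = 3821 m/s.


t = x / V
= 4372 / 3821
= 1.1442 s

1.1442


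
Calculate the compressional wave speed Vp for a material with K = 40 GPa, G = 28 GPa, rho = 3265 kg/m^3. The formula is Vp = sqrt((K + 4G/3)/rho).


First compute the effective modulus:
K + 4G/3 = 40e9 + 4*28e9/3 = 77333333333.33 Pa
Then divide by density:
77333333333.33 / 3265 = 23685553.854 Pa/(kg/m^3)
Take the square root:
Vp = sqrt(23685553.854) = 4866.78 m/s

4866.78


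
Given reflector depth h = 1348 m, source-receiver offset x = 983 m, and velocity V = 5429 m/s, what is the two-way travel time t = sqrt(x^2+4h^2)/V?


x^2 + 4h^2 = 983^2 + 4*1348^2 = 966289 + 7268416 = 8234705
sqrt(8234705) = 2869.6176
t = 2869.6176 / 5429 = 0.5286 s

0.5286


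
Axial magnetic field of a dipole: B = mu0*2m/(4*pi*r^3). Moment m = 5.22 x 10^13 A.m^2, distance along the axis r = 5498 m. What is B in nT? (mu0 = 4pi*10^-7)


m = 5.22 x 10^13 = 52200000000000 A.m^2
2m = 104400000000000 A.m^2
r^3 = 5498^3 = 166193565992
B = (4pi*10^-7) * 104400000000000 / (4*pi * 166193565992) * 1e9
= 131192909.21391 / 2088449943977.43 * 1e9
= 62818.3163 nT

62818.3163
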